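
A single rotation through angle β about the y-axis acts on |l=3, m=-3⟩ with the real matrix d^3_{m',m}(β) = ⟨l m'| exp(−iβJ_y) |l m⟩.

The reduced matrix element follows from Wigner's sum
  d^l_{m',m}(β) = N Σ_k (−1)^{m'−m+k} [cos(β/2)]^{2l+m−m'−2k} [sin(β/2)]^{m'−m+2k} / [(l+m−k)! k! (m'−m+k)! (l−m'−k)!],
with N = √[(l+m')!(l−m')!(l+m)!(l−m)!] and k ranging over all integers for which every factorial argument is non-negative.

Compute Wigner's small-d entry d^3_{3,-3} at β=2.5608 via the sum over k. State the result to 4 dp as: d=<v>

d^3_{3,-3}(β=2.5608) via Wigner's sum:
With c≡cos(β/2)=0.286332 and s≡sin(β/2)=0.958130, N=[720·1·1·720]^{1/2}=720.000000
The bounds max(0,m−m')=0 and min(l+m,l−m')=0 give 1 term
  k=0: (−1)^6·720.0000/(720)·0.2863^0·0.9581^6 = +0.773656
d^3_{3,-3}(2.5608) = +0.773656

d=0.7737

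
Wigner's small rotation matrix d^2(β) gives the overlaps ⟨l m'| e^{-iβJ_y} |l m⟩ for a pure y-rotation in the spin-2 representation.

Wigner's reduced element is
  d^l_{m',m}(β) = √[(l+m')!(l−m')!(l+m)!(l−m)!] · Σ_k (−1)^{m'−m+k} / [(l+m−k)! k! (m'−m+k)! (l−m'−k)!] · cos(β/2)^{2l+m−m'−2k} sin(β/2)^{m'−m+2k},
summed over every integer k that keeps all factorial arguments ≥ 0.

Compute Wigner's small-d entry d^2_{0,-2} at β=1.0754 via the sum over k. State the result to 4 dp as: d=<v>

d^2_{0,-2}(β=1.0754) via Wigner's sum:
With c≡cos(β/2)=0.858889 and s≡sin(β/2)=0.512162, N=[2·2·1·24]^{1/2}=9.797959
Admissible k: 0..0 (factorial args all ≥0)
  k=0: (−1)^2·9.7980/(4)·0.8589^2·0.5122^2 = +0.473985
d^2_{0,-2}(1.0754) = +0.473985

d=0.4740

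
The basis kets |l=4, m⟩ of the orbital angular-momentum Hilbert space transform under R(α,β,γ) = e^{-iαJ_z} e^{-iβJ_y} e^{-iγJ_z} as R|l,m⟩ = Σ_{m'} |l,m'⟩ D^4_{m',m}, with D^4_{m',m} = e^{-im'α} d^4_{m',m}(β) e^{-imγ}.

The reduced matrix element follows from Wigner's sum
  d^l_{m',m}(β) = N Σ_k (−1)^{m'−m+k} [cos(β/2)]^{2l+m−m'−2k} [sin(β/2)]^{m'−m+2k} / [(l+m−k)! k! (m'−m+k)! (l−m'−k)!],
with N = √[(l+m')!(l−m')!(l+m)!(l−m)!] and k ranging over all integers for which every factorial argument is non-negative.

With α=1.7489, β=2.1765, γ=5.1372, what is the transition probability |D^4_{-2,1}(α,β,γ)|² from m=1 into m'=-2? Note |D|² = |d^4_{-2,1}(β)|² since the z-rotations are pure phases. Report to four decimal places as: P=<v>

P=0.0104

Split into d^4_{-2,1}(β=2.1765) × two z-phases.
c=cos(2.1765/2)=0.464036, s=sin(2.1765/2)=0.885816; N=√[2·720·120·6]=1018.233765
Admissible k: 3..5 (factorial args all ≥0)
  k=3: (−1)^0·1018.2338/(72)·0.4640^5·0.8858^3 = +0.211498
  k=4: (−1)^1·1018.2338/(48)·0.4640^3·0.8858^5 = -1.156059
  k=5: (−1)^2·1018.2338/(240)·0.4640^1·0.8858^7 = +0.842546
d^4_{-2,1}(2.1765) = +0.211498 -1.156059 +0.842546 = -0.102016
|D^4_{-2,1}|² = |d^4_{-2,1}(β)|² = (-0.102016)² = 0.010407 (the z-rotation phases have unit modulus)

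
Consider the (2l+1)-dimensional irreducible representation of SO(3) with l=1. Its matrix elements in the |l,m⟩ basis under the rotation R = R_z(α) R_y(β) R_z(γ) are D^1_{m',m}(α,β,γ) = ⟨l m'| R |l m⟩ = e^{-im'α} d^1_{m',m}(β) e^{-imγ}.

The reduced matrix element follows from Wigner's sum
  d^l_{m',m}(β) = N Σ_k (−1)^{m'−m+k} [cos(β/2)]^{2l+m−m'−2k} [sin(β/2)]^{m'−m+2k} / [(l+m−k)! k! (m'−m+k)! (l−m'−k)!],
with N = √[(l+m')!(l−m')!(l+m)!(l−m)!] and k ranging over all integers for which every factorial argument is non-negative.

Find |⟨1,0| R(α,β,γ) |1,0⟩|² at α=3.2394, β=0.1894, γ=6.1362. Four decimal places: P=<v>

Split into d^1_{0,0}(β=0.1894) × two z-phases.
With c≡cos(β/2)=0.995519 and s≡sin(β/2)=0.094559, N=[1·1·1·1]^{1/2}=1.000000
k∈{0,1} keeps every argument non-negative
  k=0: (−1)^0·1.0000/(1)·0.9955^2·0.0946^0 = +0.991059
  k=1: (−1)^1·1.0000/(1)·0.9955^0·0.0946^2 = -0.008941
d^1_{0,0}(0.1894) = +0.991059 -0.008941 = +0.982117
|D^1_{0,0}|² = |d^1_{0,0}(β)|² = (+0.982117)² = 0.964555 (the z-rotation phases have unit modulus)

P=0.9646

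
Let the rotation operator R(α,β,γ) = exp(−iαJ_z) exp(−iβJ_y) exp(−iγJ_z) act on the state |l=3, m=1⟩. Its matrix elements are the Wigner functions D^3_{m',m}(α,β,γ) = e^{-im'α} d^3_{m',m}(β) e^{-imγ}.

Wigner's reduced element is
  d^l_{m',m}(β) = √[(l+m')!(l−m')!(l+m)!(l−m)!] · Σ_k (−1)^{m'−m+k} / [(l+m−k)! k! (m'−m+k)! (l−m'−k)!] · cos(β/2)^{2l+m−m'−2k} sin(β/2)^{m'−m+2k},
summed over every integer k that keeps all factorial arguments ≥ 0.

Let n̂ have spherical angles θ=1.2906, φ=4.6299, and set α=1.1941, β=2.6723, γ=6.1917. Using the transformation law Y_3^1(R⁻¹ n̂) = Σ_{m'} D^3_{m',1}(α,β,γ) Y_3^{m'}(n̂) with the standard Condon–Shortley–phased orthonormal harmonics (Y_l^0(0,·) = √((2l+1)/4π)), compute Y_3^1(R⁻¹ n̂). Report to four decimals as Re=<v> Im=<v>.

Need the full column D^3_{m',1} for m'=−3..3 at α=1.1941, β=2.6723, γ=6.1917.
cos(β/2)=0.232499, sin(β/2)=0.972597
d^3_{-3,1}: single k=4 term ⇒ +0.187335;  D = -0.161426-0.095058i
d^3_{-2,1}: k∈[3..4] ⇒ +0.073129 -0.639860 = -0.566731;  D = +0.447049-0.348325i
d^3_{-1,1}: k∈[2..4] ⇒ +0.016584 -0.386958 +0.846441 = +0.476068;  D = +0.133946+0.456836i
d^3_{0,1}: k∈[1..3] ⇒ +0.002289 -0.120164 +0.700931 = +0.583057;  D = +0.580618+0.053267i
d^3_{1,1}: k∈[0..2] ⇒ +0.000158 -0.022113 +0.290218 = +0.268263;  D = +0.121058-0.239396i
d^3_{2,1}: k∈[0..1] ⇒ -0.002089 +0.073129 = +0.071040;  D = -0.047158-0.053130i
d^3_{3,1}: single k=0 term ⇒ +0.010705;  D = -0.010059+0.003663i
Y_3^{m'}(θ=1.2906,φ=4.6299) and Σ D·Y over m':
  (-0.1614-0.0951i)·(+0.0907-0.3590i)  (+0.4470-0.3483i)·(-0.2575-0.0429i)  (+0.1339+0.4568i)·(+0.0158-0.1912i)  (+0.5806+0.0533i)·(-0.2701+0.0000i)  (+0.1211-0.2394i)·(-0.0158-0.1912i)  (-0.0472-0.0531i)·(-0.2575+0.0429i)  (-0.0101+0.0037i)·(-0.0907-0.3590i)
Y_3^1(R⁻¹ n̂) = -0.277229+0.082654i

Re=-0.2772 Im=0.0827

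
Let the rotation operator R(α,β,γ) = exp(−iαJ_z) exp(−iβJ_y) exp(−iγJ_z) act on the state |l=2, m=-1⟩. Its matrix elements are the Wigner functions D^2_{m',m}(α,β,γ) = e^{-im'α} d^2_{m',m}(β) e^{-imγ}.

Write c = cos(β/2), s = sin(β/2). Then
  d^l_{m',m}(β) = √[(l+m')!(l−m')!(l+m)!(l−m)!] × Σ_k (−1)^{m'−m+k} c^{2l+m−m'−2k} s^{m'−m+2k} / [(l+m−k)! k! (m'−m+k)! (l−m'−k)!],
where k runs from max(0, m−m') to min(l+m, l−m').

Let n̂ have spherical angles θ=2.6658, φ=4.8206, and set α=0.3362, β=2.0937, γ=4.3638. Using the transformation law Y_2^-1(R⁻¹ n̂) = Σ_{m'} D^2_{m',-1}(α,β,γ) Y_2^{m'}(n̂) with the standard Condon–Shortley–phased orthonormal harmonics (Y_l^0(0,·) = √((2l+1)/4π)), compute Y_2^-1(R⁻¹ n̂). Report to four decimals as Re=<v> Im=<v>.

Need the full column D^2_{m',-1} for m'=−2..2 at α=0.3362, β=2.0937, γ=4.3638.
cos(β/2)=0.500301, sin(β/2)=0.865852
d^2_{-2,-1}: single k=1 term ⇒ +0.216854;  D = +0.068999-0.205584i
d^2_{-1,-1}: k∈[0..1] ⇒ +0.062651 -0.562951 = -0.500301;  D = +0.006198+0.500262i
d^2_{0,-1}: k∈[0..1] ⇒ -0.265591 +0.795495 = +0.529904;  D = -0.181000-0.498033i
d^2_{1,-1}: k∈[0..1] ⇒ +0.562951 -0.562049 = +0.000903;  D = -0.000571-0.000699i
d^2_{2,-1}: single k=0 term ⇒ -0.649519;  D = +0.553796+0.339388i
Y_2^{m'}(θ=2.6658,φ=4.8206) and Σ D·Y over m':
  (+0.0690-0.2056i)·(-0.0792+0.0174i)  (+0.0062+0.5003i)·(-0.0340-0.3127i)  (-0.1810-0.4980i)·(+0.4323+0.0000i)  (-0.0006-0.0007i)·(+0.0340-0.3127i)  (+0.5538+0.3394i)·(-0.0792-0.0174i)
Y_2^-1(R⁻¹ n̂) = +0.037940-0.253092i

Re=0.0379 Im=-0.2531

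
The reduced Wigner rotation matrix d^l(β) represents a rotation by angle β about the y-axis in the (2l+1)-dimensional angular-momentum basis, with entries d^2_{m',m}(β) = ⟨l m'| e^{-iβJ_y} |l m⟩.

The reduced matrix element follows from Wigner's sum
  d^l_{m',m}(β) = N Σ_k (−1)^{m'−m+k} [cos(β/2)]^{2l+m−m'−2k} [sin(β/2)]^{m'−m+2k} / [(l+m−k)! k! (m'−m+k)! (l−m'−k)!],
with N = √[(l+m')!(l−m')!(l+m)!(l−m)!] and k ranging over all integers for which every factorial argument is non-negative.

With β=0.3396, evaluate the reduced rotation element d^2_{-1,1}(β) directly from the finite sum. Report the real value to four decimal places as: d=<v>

d=0.0824

d^2_{-1,1}(β=0.3396) via Wigner's sum:
Half-angle: c=0.985619, s=0.168985. N=√(1·6·6·1)=6.000000
k∈{2,3} keeps every argument non-negative
  k=2: (−1)^0·6.0000/(2)·0.9856^2·0.1690^2 = +0.083222
  k=3: (−1)^1·6.0000/(6)·0.9856^0·0.1690^4 = -0.000815
d^2_{-1,1}(0.3396) = +0.083222 -0.000815 = +0.082406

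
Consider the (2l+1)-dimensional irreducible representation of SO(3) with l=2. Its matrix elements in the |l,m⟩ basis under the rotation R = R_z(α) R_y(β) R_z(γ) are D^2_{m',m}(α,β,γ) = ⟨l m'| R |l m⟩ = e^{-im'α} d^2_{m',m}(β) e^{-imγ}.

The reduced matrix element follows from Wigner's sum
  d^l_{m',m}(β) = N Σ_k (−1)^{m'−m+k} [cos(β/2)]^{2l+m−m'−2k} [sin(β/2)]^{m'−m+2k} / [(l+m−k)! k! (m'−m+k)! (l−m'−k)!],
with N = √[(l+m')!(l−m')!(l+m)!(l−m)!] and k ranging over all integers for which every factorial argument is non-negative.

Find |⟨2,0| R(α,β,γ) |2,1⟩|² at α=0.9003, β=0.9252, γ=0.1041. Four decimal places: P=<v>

P=0.3464

D^2_{0,1}(0.9003,0.9252,0.1041) = e^{-i·0·0.9003}·d^2_{0,1}(0.9252)·e^{-i·1·0.1041}. Compute d first:
With c≡cos(β/2)=0.894895 and s≡sin(β/2)=0.446276, N=[2·2·6·1]^{1/2}=4.898979
k: max(0,(1)−(0))=1 … min(2+(1),2−(0))=2
  k=1: (−1)^0·4.8990/(2)·0.8949^3·0.4463^1 = +0.783422
  k=2: (−1)^1·4.8990/(2)·0.8949^1·0.4463^3 = -0.194832
d^2_{0,1}(0.9252) = +0.783422 -0.194832 = +0.588591
|D^2_{0,1}|² = |d^2_{0,1}(β)|² = (+0.588591)² = 0.346439 (the z-rotation phases have unit modulus)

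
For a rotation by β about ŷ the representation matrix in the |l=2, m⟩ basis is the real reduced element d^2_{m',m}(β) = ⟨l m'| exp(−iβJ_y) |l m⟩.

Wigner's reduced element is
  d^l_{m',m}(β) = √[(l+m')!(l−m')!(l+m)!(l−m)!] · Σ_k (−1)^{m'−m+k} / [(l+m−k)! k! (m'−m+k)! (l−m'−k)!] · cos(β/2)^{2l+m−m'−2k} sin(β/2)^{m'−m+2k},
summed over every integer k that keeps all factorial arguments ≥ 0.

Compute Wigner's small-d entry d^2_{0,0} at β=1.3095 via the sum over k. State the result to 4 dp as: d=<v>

d=-0.3999

d^2_{0,0}(β=1.3095) via Wigner's sum:
Half-angle: c=0.793200, s=0.608961. N=√(2·2·2·2)=4.000000
k∈{0,1,2} keeps every argument non-negative
  k=0: (−1)^0·4.0000/(4)·0.7932^4·0.6090^0 = +0.395851
  k=1: (−1)^1·4.0000/(1)·0.7932^2·0.6090^2 = -0.933264
  k=2: (−1)^2·4.0000/(4)·0.7932^0·0.6090^4 = +0.137517
d^2_{0,0}(1.3095) = +0.395851 -0.933264 +0.137517 = -0.399896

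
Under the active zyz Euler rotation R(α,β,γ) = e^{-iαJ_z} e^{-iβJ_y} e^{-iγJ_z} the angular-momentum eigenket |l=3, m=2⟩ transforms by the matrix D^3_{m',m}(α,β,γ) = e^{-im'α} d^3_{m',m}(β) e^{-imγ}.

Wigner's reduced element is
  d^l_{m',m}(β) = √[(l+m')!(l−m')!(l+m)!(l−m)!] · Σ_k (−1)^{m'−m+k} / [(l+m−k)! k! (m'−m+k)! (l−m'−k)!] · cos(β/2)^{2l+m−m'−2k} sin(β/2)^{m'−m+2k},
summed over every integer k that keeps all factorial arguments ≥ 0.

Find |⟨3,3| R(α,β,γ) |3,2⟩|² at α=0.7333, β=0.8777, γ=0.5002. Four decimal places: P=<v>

D^3_{3,2}(0.7333,0.8777,0.5002) = e^{-i·3·0.7333}·d^3_{3,2}(0.8777)·e^{-i·2·0.5002}. Compute d first:
Half-angle: c=0.905241, s=0.424899. N=√(720·1·120·1)=293.938769
Admissible k: 0..0 (factorial args all ≥0)
  k=0: (−1)^1·293.9388/(120)·0.9052^5·0.4249^1 = -0.632677
d^3_{3,2}(0.8777) = -0.632677
|D^3_{3,2}|² = |d^3_{3,2}(β)|² = (-0.632677)² = 0.400280 (the z-rotation phases have unit modulus)

P=0.4003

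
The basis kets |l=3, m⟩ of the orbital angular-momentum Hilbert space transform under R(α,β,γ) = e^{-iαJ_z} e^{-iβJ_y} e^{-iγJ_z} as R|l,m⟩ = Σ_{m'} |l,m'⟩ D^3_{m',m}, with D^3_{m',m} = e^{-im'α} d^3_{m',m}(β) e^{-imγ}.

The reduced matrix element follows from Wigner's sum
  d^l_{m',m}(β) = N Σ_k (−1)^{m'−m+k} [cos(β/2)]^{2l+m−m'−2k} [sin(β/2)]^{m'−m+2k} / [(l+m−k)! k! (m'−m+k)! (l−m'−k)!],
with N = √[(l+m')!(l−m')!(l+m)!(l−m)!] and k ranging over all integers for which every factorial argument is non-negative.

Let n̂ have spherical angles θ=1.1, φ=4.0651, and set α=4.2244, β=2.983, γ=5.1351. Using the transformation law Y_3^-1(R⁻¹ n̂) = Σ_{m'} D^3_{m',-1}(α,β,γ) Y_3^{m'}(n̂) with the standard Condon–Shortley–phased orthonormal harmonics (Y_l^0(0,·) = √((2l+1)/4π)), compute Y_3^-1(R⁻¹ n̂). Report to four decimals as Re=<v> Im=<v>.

Re=0.0434 Im=-0.1547

Need the full column D^3_{m',-1} for m'=−3..3 at α=4.2244, β=2.983, γ=5.1351.
cos(β/2)=0.079213, sin(β/2)=0.996858
d^3_{-3,-1}: single k=2 term ⇒ +0.000152;  D = +0.000077-0.000131i
d^3_{-2,-1}: k∈[1..2] ⇒ +0.000010 -0.003114 = -0.003104;  D = -0.001631-0.002641i
d^3_{-1,-1}: k∈[0..2] ⇒ +0.000000 -0.000313 +0.037177 = +0.036865;  D = -0.036786+0.002405i
d^3_{0,-1}: k∈[0..2] ⇒ -0.000011 +0.005117 -0.270118 = -0.265012;  D = -0.108717+0.241686i
d^3_{1,-1}: k∈[0..2] ⇒ +0.000235 -0.049570 +0.981294 = +0.931958;  D = +0.571470+0.736185i
d^3_{2,-1}: k∈[0..1] ⇒ -0.003114 +0.246583 = +0.243469;  D = -0.239872+0.041696i
d^3_{3,-1}: single k=0 term ⇒ +0.023998;  D = +0.007455-0.022811i
Y_3^{m'}(θ=1.1,φ=4.0651) and Σ D·Y over m':
  (+0.0001-0.0001i)·(+0.2752+0.1071i)  (-0.0016-0.0026i)·(-0.1004-0.3542i)  (-0.0368+0.0024i)·(-0.0050+0.0066i)  (-0.1087+0.2417i)·(-0.3337+0.0000i)  (+0.5715+0.7362i)·(+0.0050+0.0066i)  (-0.2399+0.0417i)·(-0.1004+0.3542i)  (+0.0075-0.0228i)·(-0.2752+0.1071i)
Y_3^-1(R⁻¹ n̂) = +0.043405-0.154715i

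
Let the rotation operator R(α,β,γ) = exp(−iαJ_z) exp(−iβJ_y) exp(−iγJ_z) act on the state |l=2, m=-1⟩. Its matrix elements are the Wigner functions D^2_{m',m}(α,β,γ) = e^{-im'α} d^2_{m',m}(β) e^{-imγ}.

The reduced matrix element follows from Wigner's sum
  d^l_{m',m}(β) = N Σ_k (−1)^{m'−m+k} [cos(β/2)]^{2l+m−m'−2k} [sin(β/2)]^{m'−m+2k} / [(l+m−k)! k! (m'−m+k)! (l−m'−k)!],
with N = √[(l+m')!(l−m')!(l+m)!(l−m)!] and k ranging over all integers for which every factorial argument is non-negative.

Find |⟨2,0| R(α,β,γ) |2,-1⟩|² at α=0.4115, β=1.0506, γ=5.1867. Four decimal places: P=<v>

P=0.2790

Split into d^2_{0,-1}(β=1.0506) × two z-phases.
With c≡cos(β/2)=0.865174 and s≡sin(β/2)=0.501473, N=[2·2·1·6]^{1/2}=4.898979
k∈{0,1} keeps every argument non-negative
  k=0: (−1)^1·4.8990/(2)·0.8652^3·0.5015^1 = -0.795486
  k=1: (−1)^2·4.8990/(2)·0.8652^1·0.5015^3 = +0.267252
d^2_{0,-1}(1.0506) = -0.795486 +0.267252 = -0.528234
|D^2_{0,-1}|² = |d^2_{0,-1}(β)|² = (-0.528234)² = 0.279031 (the z-rotation phases have unit modulus)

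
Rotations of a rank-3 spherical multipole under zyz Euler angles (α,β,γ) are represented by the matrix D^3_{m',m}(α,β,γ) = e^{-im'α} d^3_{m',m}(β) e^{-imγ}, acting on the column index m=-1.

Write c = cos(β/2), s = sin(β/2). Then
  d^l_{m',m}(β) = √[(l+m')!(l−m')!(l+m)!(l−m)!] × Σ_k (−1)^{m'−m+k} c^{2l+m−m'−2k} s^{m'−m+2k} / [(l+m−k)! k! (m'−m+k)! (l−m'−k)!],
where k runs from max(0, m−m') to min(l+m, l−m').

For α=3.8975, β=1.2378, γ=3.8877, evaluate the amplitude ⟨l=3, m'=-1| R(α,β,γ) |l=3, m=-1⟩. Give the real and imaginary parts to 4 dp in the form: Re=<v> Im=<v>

First d^3_{-1,-1}(β=1.2378), then the phase factors e^{-i(-1)α} and e^{-i(-1)γ}:
c=cos(1.2378/2)=0.814517, s=sin(1.2378/2)=0.580140; N=√[2·24·2·24]=48.000000
k∈{0,1,2} keeps every argument non-negative
  k=0: (−1)^0·48.0000/(48)·0.8145^6·0.5801^0 = +0.292012
  k=1: (−1)^1·48.0000/(6)·0.8145^4·0.5801^2 = -1.185102
  k=2: (−1)^2·48.0000/(8)·0.8145^2·0.5801^4 = +0.450901
d^3_{-1,-1}(1.2378) = +0.292012 -1.185102 +0.450901 = -0.442188
Phases: e^{-i·(-1)·3.8975}=-0.727649-0.685949i, e^{-i·(-1)·3.8877}=-0.734337-0.678785i ⇒ D=-0.030390-0.441143i

Re=-0.0304 Im=-0.4411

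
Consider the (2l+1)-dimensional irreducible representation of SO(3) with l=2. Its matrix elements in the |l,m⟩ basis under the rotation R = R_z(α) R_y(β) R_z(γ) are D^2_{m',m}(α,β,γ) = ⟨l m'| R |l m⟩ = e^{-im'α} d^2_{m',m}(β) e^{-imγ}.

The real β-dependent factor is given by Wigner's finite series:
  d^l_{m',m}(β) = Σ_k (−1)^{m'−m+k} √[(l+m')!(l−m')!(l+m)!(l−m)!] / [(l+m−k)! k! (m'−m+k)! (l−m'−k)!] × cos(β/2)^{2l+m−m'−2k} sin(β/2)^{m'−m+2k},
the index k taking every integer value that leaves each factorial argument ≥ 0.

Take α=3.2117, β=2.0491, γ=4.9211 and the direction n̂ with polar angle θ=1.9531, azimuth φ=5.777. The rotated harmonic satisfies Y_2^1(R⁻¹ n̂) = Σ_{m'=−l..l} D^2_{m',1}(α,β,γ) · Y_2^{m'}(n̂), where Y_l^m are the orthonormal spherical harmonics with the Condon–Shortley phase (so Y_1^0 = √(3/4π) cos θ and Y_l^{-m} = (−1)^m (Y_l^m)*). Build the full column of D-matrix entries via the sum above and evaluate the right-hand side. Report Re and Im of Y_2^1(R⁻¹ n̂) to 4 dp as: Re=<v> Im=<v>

Re=-0.1410 Im=0.3123

Need the full column D^2_{m',1} for m'=−2..2 at α=3.2117, β=2.0491, γ=4.9211.
cos(β/2)=0.519483, sin(β/2)=0.854481
d^2_{-2,1}: single k=3 term ⇒ +0.648199;  D = +0.044365+0.646679i
d^2_{-1,1}: k∈[2..3] ⇒ +0.591111 -0.533100 = +0.058011;  D = -0.008015-0.057455i
d^2_{0,1}: k∈[1..2] ⇒ +0.293422 -0.793878 = -0.500456;  D = -0.103694-0.489595i
d^2_{1,1}: k∈[0..1] ⇒ +0.072826 -0.591111 = -0.518285;  D = +0.142642+0.498269i
d^2_{2,1}: single k=0 term ⇒ -0.239578;  D = -0.081909-0.225141i
Y_2^{m'}(θ=1.9531,φ=5.777) and Σ D·Y over m':
  (+0.0444+0.6467i)·(+0.1762+0.2820i)  (-0.0080-0.0575i)·(-0.2339-0.1296i)  (-0.1037-0.4896i)·(-0.1837+0.0000i)  (+0.1426+0.4983i)·(+0.2339-0.1296i)  (-0.0819-0.2251i)·(+0.1762-0.2820i)
Y_2^1(R⁻¹ n̂) = -0.141037+0.312333i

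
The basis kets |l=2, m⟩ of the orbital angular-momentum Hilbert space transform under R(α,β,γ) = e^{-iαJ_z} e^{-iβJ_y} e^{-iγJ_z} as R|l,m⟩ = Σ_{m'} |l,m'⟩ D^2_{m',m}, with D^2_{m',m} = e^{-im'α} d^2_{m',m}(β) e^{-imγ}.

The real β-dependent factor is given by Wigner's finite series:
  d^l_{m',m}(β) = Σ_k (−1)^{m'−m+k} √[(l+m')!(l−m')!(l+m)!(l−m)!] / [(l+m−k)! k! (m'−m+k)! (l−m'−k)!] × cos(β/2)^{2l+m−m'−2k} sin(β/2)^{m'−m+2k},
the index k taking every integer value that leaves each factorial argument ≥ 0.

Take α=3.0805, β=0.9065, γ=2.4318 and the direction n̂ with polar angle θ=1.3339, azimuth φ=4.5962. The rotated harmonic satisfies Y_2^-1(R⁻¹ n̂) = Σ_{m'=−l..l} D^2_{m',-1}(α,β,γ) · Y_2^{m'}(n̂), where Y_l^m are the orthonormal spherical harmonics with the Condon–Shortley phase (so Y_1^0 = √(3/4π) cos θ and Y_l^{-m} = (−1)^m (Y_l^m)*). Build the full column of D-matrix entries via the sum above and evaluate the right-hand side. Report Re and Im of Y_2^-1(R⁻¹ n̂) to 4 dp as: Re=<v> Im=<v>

Need the full column D^2_{m',-1} for m'=−2..2 at α=3.0805, β=0.9065, γ=2.4318.
cos(β/2)=0.899029, sin(β/2)=0.437890
d^2_{-2,-1}: single k=1 term ⇒ +0.636378;  D = -0.428547+0.470452i
d^2_{-1,-1}: k∈[0..1] ⇒ +0.653272 -0.464941 = +0.188331;  D = +0.135089-0.131224i
d^2_{0,-1}: k∈[0..1] ⇒ -0.779401 +0.184903 = -0.594498;  D = +0.450925-0.387421i
d^2_{1,-1}: k∈[0..1] ⇒ +0.464941 -0.036767 = +0.428174;  D = +0.341199-0.258682i
d^2_{2,-1}: single k=0 term ⇒ -0.150972;  D = +0.125650-0.083695i
Y_2^{m'}(θ=1.3339,φ=4.5962) and Σ D·Y over m':
  (-0.4285+0.4705i)·(-0.3552-0.0841i)  (+0.1351-0.1312i)·(-0.0204+0.1751i)  (+0.4509-0.3874i)·(-0.2633+0.0000i)  (+0.3412-0.2587i)·(+0.0204+0.1751i)  (+0.1256-0.0837i)·(-0.3552+0.0841i)
Y_2^-1(R⁻¹ n̂) = +0.107912+0.091984i

Re=0.1079 Im=0.0920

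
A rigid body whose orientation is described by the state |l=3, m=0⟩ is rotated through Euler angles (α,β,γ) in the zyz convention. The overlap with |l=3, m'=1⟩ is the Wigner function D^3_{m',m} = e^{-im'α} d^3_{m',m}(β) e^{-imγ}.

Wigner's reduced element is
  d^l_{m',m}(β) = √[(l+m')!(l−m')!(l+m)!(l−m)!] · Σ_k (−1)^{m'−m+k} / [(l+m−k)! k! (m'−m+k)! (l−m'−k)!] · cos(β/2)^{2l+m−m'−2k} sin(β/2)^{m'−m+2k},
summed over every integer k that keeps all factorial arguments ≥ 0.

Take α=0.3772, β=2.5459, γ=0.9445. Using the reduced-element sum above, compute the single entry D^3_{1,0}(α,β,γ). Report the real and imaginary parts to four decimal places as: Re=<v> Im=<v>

Re=-0.5480 Im=0.2171

Split into d^3_{1,0}(β=2.5459) × two z-phases.
With c≡cos(β/2)=0.293462 and s≡sin(β/2)=0.955971, N=[24·2·6·6]^{1/2}=41.569219
k: max(0,(0)−(1))=0 … min(3+(0),3−(1))=2
  k=0: (−1)^1·41.5692/(12)·0.2935^5·0.9560^1 = -0.007208
  k=1: (−1)^2·41.5692/(4)·0.2935^3·0.9560^3 = +0.229457
  k=2: (−1)^3·41.5692/(12)·0.2935^1·0.9560^5 = -0.811644
d^3_{1,0}(2.5459) = -0.007208 +0.229457 -0.811644 = -0.589394
Attach z-rotation phases: D = e^{-i(1)(0.3772)}·(-0.589394)·e^{-i(0)(0.9445)} = -0.547960+0.217085i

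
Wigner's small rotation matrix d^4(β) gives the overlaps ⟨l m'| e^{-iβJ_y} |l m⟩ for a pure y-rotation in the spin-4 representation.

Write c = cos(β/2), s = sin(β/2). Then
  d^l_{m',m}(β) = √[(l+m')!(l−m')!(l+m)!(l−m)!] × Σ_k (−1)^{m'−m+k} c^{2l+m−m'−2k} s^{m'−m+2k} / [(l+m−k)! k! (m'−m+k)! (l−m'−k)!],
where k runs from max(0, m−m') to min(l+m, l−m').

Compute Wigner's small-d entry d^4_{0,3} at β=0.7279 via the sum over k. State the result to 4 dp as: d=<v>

d=0.3252

d^4_{0,3}(β=0.7279) via Wigner's sum:
Half-angle: c=0.934498, s=0.355968. N=√(24·24·5040·1)=1703.830978
The bounds max(0,m−m')=3 and min(l+m,l−m')=4 give 2 terms
  k=3: (−1)^0·1703.8310/(144)·0.9345^5·0.3560^3 = +0.380356
  k=4: (−1)^1·1703.8310/(144)·0.9345^3·0.3560^5 = -0.055189
d^4_{0,3}(0.7279) = +0.380356 -0.055189 = +0.325166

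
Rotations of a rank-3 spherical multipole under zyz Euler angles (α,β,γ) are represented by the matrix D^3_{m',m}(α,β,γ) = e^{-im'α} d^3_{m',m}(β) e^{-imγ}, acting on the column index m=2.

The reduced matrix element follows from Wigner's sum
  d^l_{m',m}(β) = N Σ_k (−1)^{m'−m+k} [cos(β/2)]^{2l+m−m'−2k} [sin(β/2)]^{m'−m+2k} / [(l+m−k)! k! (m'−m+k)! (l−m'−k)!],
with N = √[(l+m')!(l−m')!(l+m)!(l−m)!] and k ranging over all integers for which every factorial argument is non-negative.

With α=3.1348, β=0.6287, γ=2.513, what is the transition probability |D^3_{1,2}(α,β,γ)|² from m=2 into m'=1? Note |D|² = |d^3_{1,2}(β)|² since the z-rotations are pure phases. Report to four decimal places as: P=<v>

P=0.3597

Split into d^3_{1,2}(β=0.6287) × two z-phases.
c=cos(0.6287/2)=0.950998, s=sin(0.6287/2)=0.309198; N=√[24·2·120·1]=75.894664
k∈{1,2} keeps every argument non-negative
  k=1: (−1)^0·75.8947/(24)·0.9510^5·0.3092^1 = +0.760561
  k=2: (−1)^1·75.8947/(12)·0.9510^3·0.3092^3 = -0.160798
d^3_{1,2}(0.6287) = +0.760561 -0.160798 = +0.599764
|D^3_{1,2}|² = |d^3_{1,2}(β)|² = (+0.599764)² = 0.359716 (the z-rotation phases have unit modulus)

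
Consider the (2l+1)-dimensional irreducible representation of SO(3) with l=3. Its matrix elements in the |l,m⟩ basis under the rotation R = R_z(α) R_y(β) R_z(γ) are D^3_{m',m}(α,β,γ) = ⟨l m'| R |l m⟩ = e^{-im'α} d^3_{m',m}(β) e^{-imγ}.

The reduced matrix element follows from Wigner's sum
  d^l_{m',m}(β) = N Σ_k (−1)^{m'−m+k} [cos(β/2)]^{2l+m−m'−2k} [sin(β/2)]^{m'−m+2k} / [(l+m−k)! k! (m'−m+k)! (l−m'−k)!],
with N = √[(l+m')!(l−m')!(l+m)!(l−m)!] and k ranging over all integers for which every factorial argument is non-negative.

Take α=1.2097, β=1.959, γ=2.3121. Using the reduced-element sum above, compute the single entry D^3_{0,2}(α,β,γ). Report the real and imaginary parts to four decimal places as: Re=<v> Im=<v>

Split into d^3_{0,2}(β=1.959) × two z-phases.
Half-angle: c=0.557438, s=0.830219. N=√(6·6·120·1)=65.726707
Admissible k: 2..3 (factorial args all ≥0)
  k=2: (−1)^0·65.7267/(12)·0.5574^4·0.8302^2 = +0.364528
  k=3: (−1)^1·65.7267/(12)·0.5574^2·0.8302^4 = -0.808581
d^3_{0,2}(1.959) = +0.364528 -0.808581 = -0.444053
Phases: e^{-i·(0)·1.2097}=+1.000000+0.000000i, e^{-i·(2)·2.3121}=-0.088075+0.996114i ⇒ D=+0.039110-0.442327i

Re=0.0391 Im=-0.4423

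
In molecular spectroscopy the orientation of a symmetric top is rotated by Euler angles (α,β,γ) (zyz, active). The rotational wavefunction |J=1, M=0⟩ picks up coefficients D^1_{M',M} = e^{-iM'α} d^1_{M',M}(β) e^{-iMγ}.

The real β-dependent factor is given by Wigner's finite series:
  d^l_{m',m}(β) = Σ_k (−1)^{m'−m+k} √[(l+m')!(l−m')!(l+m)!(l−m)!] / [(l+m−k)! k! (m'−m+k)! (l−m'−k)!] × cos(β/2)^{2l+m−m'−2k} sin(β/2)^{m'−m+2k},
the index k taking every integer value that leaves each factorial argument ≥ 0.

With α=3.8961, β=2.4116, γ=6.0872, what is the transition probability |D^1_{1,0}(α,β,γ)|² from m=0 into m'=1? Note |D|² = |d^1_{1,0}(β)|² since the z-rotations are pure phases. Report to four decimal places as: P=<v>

Split into d^1_{1,0}(β=2.4116) × two z-phases.
Half-angle: c=0.356946, s=0.934125. N=√(2·1·1·1)=1.414214
k∈{0} keeps every argument non-negative
  k=0: (−1)^1·1.4142/(1)·0.3569^1·0.9341^1 = -0.471544
d^1_{1,0}(2.4116) = -0.471544
|D^1_{1,0}|² = |d^1_{1,0}(β)|² = (-0.471544)² = 0.222354 (the z-rotation phases have unit modulus)

P=0.2224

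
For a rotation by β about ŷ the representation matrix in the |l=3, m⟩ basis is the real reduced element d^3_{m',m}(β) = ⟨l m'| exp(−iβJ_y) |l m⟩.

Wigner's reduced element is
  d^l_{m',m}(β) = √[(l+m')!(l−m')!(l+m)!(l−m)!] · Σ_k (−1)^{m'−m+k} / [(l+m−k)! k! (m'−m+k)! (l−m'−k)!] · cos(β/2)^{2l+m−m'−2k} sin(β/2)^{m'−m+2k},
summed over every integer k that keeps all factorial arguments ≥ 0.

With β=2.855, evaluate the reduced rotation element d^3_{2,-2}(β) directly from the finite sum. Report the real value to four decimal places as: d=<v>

d^3_{2,-2}(β=2.855) via Wigner's sum:
With c≡cos(β/2)=0.142806 and s≡sin(β/2)=0.989751, N=[120·1·1·120]^{1/2}=120.000000
Admissible k: 0..1 (factorial args all ≥0)
  k=0: (−1)^4·120.0000/(24)·0.1428^2·0.9898^4 = +0.097852
  k=1: (−1)^5·120.0000/(120)·0.1428^0·0.9898^6 = -0.940058
d^3_{2,-2}(2.855) = +0.097852 -0.940058 = -0.842206

d=-0.8422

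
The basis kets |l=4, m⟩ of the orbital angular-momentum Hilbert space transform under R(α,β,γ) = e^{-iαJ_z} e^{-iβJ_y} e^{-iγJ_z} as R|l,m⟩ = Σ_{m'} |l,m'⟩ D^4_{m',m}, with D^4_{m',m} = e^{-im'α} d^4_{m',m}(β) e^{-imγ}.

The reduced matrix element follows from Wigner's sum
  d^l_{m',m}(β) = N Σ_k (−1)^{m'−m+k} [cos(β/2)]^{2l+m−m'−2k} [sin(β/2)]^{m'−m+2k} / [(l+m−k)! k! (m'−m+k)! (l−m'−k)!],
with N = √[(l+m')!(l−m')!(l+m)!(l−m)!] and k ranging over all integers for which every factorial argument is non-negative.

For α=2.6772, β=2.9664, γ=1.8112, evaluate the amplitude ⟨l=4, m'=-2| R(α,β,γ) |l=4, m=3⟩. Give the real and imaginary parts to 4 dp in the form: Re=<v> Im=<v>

Re=-0.3103 Im=0.0246

First d^4_{-2,3}(β=2.9664), then the phase factors e^{-i(-2)α} and e^{-i(3)γ}:
c=cos(2.9664/2)=0.087484, s=sin(2.9664/2)=0.996166; N=√[2·720·5040·1]=2693.993318
Admissible k: 5..6 (factorial args all ≥0)
  k=5: (−1)^0·2693.9933/(240)·0.0875^3·0.9962^5 = +0.007373
  k=6: (−1)^1·2693.9933/(720)·0.0875^1·0.9962^7 = -0.318652
d^4_{-2,3}(2.9664) = +0.007373 -0.318652 = -0.311279
Phases: e^{-i·(-2)·2.6772}=+0.598807-0.800893i, e^{-i·(3)·1.8112}=+0.660295+0.751007i ⇒ D=-0.310303+0.024628i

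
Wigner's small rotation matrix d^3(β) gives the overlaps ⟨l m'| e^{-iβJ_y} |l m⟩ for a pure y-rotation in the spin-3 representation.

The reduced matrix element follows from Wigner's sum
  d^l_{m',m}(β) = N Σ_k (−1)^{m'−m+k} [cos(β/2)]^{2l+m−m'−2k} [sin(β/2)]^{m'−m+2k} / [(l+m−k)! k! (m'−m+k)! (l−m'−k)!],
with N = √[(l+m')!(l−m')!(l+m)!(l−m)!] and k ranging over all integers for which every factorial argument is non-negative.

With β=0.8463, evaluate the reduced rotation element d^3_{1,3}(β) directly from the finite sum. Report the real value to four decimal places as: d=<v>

d=0.4514

d^3_{1,3}(β=0.8463) via Wigner's sum:
Half-angle: c=0.911800, s=0.410635. N=√(24·2·720·1)=185.903201
Admissible k: 2..2 (factorial args all ≥0)
  k=2: (−1)^0·185.9032/(48)·0.9118^4·0.4106^2 = +0.451393
d^3_{1,3}(0.8463) = +0.451393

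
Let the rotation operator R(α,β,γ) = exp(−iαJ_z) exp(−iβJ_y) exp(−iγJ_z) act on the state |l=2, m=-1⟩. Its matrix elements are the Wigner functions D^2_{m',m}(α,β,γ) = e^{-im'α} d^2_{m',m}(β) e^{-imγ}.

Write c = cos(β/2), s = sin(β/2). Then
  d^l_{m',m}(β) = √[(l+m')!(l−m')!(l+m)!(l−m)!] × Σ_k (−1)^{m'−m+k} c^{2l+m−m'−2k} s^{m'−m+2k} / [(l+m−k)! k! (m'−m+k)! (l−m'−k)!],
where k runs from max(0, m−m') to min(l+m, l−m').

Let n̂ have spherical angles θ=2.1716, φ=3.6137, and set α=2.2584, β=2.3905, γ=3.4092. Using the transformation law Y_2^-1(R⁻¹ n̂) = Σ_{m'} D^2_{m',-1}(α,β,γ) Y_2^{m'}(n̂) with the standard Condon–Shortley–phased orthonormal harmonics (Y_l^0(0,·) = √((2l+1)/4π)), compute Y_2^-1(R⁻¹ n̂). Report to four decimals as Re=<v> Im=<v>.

Need the full column D^2_{m',-1} for m'=−2..2 at α=2.2584, β=2.3905, γ=3.4092.
cos(β/2)=0.366781, sin(β/2)=0.930307
d^2_{-2,-1}: single k=1 term ⇒ +0.091807;  D = -0.006606+0.091569i
d^2_{-1,-1}: k∈[0..1] ⇒ +0.018098 -0.349291 = -0.331193;  D = -0.270398+0.191243i
d^2_{0,-1}: k∈[0..1] ⇒ -0.112440 +0.723372 = +0.610932;  D = -0.589186-0.161545i
d^2_{1,-1}: k∈[0..1] ⇒ +0.349291 -0.749041 = -0.399750;  D = -0.163001-0.365008i
d^2_{2,-1}: single k=0 term ⇒ -0.590631;  D = -0.263900+0.528395i
Y_2^{m'}(θ=2.1716,φ=3.6137) and Σ D·Y over m':
  (-0.0066+0.0916i)·(+0.1541-0.2129i)  (-0.2704+0.1912i)·(+0.3208-0.1638i)  (-0.5892-0.1615i)·(-0.0130+0.0000i)  (-0.1630-0.3650i)·(-0.3208-0.1638i)  (-0.2639+0.5284i)·(+0.1541+0.2129i)
Y_2^-1(R⁻¹ n̂) = -0.189945+0.292344i

Re=-0.1899 Im=0.2923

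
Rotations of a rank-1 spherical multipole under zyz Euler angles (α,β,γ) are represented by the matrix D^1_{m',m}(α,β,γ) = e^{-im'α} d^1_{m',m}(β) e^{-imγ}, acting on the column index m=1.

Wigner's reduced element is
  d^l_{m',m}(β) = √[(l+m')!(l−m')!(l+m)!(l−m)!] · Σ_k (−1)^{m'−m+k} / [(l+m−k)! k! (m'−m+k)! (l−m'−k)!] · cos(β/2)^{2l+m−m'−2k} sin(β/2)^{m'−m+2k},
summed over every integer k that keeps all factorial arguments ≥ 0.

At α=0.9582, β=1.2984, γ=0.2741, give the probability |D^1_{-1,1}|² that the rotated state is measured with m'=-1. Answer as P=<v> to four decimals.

Split into d^1_{-1,1}(β=1.2984) × two z-phases.
Half-angle: c=0.796568, s=0.604549. N=√(1·2·2·1)=2.000000
k∈{2} keeps every argument non-negative
  k=2: (−1)^0·2.0000/(2)·0.7966^0·0.6045^2 = +0.365480
d^1_{-1,1}(1.2984) = +0.365480
|D^1_{-1,1}|² = |d^1_{-1,1}(β)|² = (+0.365480)² = 0.133576 (the z-rotation phases have unit modulus)

P=0.1336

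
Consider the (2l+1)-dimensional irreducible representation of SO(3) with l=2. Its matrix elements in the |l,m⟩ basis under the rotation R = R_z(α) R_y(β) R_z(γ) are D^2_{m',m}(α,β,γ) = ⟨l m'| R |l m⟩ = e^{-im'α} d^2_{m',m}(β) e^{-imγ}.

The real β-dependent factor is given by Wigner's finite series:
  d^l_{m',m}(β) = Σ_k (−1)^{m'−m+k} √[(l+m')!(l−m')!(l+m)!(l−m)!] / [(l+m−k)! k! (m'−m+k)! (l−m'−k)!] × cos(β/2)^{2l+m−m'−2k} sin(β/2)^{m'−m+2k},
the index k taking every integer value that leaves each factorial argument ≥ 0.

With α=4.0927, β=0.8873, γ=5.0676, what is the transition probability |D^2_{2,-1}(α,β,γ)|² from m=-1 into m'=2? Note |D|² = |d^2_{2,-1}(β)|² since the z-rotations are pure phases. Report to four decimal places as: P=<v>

Split into d^2_{2,-1}(β=0.8873) × two z-phases.
Half-angle: c=0.903191, s=0.429239. N=√(24·1·1·6)=12.000000
Admissible k: 0..0 (factorial args all ≥0)
  k=0: (−1)^3·12.0000/(6)·0.9032^1·0.4292^3 = -0.142859
d^2_{2,-1}(0.8873) = -0.142859
|D^2_{2,-1}|² = |d^2_{2,-1}(β)|² = (-0.142859)² = 0.020409 (the z-rotation phases have unit modulus)

P=0.0204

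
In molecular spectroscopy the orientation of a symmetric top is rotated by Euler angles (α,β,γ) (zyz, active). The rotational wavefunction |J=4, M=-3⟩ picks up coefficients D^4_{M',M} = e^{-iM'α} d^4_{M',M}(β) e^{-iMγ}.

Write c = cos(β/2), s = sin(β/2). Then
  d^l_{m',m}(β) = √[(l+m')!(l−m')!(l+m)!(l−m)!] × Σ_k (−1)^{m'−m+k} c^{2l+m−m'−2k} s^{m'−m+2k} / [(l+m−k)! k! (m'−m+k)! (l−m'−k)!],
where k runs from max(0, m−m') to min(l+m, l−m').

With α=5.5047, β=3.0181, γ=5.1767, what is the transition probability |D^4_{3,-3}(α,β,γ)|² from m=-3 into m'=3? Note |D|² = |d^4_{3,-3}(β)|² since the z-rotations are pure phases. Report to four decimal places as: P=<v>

P=0.9187

D^4_{3,-3}(5.5047,3.0181,5.1767) = e^{-i·3·5.5047}·d^4_{3,-3}(3.0181)·e^{-i·-3·5.1767}. Compute d first:
c=cos(3.0181/2)=0.061707, s=sin(3.0181/2)=0.998094; N=√[5040·1·1·5040]=5040.000000
Admissible k: 0..1 (factorial args all ≥0)
  k=0: (−1)^6·5040.0000/(720)·0.0617^2·0.9981^6 = +0.026351
  k=1: (−1)^7·5040.0000/(5040)·0.0617^0·0.9981^8 = -0.984856
d^4_{3,-3}(3.0181) = +0.026351 -0.984856 = -0.958505
|D^4_{3,-3}|² = |d^4_{3,-3}(β)|² = (-0.958505)² = 0.918731 (the z-rotation phases have unit modulus)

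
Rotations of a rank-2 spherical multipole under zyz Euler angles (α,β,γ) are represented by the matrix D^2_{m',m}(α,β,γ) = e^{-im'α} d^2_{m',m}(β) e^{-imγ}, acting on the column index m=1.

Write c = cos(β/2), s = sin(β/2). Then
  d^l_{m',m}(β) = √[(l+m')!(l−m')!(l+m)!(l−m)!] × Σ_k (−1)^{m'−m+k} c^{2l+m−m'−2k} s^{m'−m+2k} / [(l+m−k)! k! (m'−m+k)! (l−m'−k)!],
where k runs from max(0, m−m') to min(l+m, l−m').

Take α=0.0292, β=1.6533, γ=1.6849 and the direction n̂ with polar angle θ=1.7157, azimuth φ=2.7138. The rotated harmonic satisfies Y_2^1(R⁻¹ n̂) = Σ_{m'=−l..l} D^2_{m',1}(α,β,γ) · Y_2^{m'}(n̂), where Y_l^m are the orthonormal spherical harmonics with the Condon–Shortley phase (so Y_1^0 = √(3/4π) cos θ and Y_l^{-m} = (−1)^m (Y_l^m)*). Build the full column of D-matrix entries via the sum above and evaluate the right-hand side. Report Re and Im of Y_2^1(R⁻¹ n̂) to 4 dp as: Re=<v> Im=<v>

Need the full column D^2_{m',1} for m'=−2..2 at α=0.0292, β=1.6533, γ=1.6849.
cos(β/2)=0.677344, sin(β/2)=0.735666
d^2_{-2,1}: single k=3 term ⇒ +0.539364;  D = -0.030029-0.538528i
d^2_{-1,1}: k∈[2..3] ⇒ +0.744906 -0.292903 = +0.452004;  D = -0.038331-0.450375i
d^2_{0,1}: k∈[1..2] ⇒ +0.559995 -0.660583 = -0.100588;  D = +0.011453+0.099934i
d^2_{1,1}: k∈[0..1] ⇒ +0.210493 -0.744906 = -0.534414;  D = +0.076322+0.528936i
d^2_{2,1}: single k=0 term ⇒ -0.457234;  D = +0.078484+0.450448i
Y_2^{m'}(θ=1.7157,φ=2.7138) and Σ D·Y over m':
  (-0.0300-0.5385i)·(+0.2480+0.2855i)  (-0.0383-0.4504i)·(+0.1004+0.0458i)  (+0.0115+0.0999i)·(-0.2957+0.0000i)  (+0.0763+0.5289i)·(-0.1004+0.0458i)  (+0.0785+0.4504i)·(+0.2480-0.2855i)
Y_2^1(R⁻¹ n̂) = +0.275910-0.178997i

Re=0.2759 Im=-0.1790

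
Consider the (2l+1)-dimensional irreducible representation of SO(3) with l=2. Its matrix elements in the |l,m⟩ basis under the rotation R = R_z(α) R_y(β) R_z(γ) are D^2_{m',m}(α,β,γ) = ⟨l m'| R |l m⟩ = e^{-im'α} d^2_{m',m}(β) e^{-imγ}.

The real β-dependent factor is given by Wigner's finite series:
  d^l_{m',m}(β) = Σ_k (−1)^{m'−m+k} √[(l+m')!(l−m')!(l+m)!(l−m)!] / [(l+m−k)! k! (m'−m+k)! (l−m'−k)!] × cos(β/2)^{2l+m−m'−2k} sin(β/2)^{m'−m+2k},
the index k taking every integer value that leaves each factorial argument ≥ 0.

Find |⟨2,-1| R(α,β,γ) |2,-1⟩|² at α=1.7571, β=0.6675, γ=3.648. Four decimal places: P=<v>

First d^2_{-1,-1}(β=0.6675), then the phase factors e^{-i(-1)α} and e^{-i(-1)γ}:
With c≡cos(β/2)=0.944821 and s≡sin(β/2)=0.327588, N=[1·6·1·6]^{1/2}=6.000000
k: max(0,(-1)−(-1))=0 … min(2+(-1),2−(-1))=1
  k=0: (−1)^0·6.0000/(6)·0.9448^4·0.3276^0 = +0.796888
  k=1: (−1)^1·6.0000/(2)·0.9448^2·0.3276^2 = -0.287393
d^2_{-1,-1}(0.6675) = +0.796888 -0.287393 = +0.509495
|D^2_{-1,-1}|² = |d^2_{-1,-1}(β)|² = (+0.509495)² = 0.259585 (the z-rotation phases have unit modulus)

P=0.2596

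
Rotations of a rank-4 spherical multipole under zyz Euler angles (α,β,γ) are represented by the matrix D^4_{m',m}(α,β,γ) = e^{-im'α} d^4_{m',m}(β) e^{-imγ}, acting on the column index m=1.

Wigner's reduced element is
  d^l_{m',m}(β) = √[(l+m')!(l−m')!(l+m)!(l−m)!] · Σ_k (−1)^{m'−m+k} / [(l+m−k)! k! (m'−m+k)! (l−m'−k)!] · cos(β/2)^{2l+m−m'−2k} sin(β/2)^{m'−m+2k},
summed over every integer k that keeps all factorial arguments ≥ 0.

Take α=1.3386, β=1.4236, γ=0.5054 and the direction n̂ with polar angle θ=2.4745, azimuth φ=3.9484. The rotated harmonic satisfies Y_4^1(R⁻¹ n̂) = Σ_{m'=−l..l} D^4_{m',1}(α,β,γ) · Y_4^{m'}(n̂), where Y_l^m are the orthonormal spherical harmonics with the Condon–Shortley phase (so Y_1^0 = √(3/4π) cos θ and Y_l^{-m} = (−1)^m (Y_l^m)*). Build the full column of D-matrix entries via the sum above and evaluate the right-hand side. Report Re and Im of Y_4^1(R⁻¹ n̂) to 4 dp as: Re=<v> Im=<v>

Need the full column D^4_{m',1} for m'=−4..4 at α=1.3386, β=1.4236, γ=0.5054.
cos(β/2)=0.757187, sin(β/2)=0.653198
d^4_{-4,1}: single k=5 term ⇒ +0.386302;  D = +0.052609-0.382703i
d^4_{-3,1}: k∈[4..5] ⇒ +0.791610 -0.353464 = +0.438146;  D = -0.408684-0.157953i
d^4_{-2,1}: k∈[3..5] ⇒ +0.980993 -1.095065 +0.162987 = +0.048915;  D = -0.027660+0.040344i
d^4_{-1,1}: k∈[2..5] ⇒ +0.804099 -1.795202 +0.667984 -0.033140 = -0.356260;  D = -0.239589-0.263663i
d^4_{0,1}: k∈[1..4] ⇒ +0.416853 -1.861303 +1.385159 -0.171803 = -0.231094;  D = -0.202202+0.111886i
d^4_{1,1}: k∈[0..3] ⇒ +0.108051 -1.206148 +1.795202 -0.445323 = +0.251782;  D = -0.067935-0.242444i
d^4_{2,1}: k∈[0..2] ⇒ -0.395462 +1.471489 -0.730043 = +0.345984;  D = -0.345694+0.014184i
d^4_{3,1}: k∈[0..1] ⇒ +0.638234 -0.791610 = -0.153376;  D = +0.029146-0.150581i
d^4_{4,1}: single k=0 term ⇒ -0.519093;  D = -0.473258-0.213269i
Y_4^{m'}(θ=2.4745,φ=3.9484) and Σ D·Y over m':
  (+0.0526-0.3827i)·(-0.0646+0.0055i)  (-0.4087-0.1580i)·(-0.1749-0.1538i)  (-0.0277+0.0403i)·(-0.0182-0.4248i)  (-0.2396-0.2637i)·(+0.2101-0.2193i)  (-0.2022+0.1119i)·(-0.2309+0.0000i)  (-0.0679-0.2424i)·(-0.2101-0.2193i)  (-0.3457+0.0142i)·(-0.0182+0.4248i)  (+0.0291-0.1506i)·(+0.1749-0.1538i)  (-0.4733-0.2133i)·(-0.0646-0.0055i)
Y_4^1(R⁻¹ n̂) = -0.025161+0.002105i

Re=-0.0252 Im=0.0021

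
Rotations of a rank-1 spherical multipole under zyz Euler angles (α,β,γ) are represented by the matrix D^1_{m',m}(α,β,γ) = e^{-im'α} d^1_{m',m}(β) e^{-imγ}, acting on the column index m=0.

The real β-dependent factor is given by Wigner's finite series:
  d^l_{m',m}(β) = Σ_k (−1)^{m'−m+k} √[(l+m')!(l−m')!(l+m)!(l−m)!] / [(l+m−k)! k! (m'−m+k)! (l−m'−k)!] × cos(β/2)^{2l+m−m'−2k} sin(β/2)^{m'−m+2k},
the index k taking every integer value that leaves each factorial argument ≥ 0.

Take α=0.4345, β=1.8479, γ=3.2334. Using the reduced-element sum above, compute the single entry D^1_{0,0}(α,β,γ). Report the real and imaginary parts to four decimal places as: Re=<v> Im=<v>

Re=-0.2736 Im=0.0000

Split into d^1_{0,0}(β=1.8479) × two z-phases.
With c≡cos(β/2)=0.602673 and s≡sin(β/2)=0.797988, N=[1·1·1·1]^{1/2}=1.000000
k∈{0,1} keeps every argument non-negative
  k=0: (−1)^0·1.0000/(1)·0.6027^2·0.7980^0 = +0.363215
  k=1: (−1)^1·1.0000/(1)·0.6027^0·0.7980^2 = -0.636785
d^1_{0,0}(1.8479) = +0.363215 -0.636785 = -0.273571
Phases: e^{-i·(0)·0.4345}=+1.000000+0.000000i, e^{-i·(0)·3.2334}=+1.000000+0.000000i ⇒ D=-0.273571+0.000000i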